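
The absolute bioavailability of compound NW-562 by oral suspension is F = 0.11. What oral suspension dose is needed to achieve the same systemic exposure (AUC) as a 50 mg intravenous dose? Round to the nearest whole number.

For equal systemic exposure: F × D_ev = D_iv
D_ev = D_iv / F = 50 / 0.11 = 454.545 mg

D_oral = 455 mg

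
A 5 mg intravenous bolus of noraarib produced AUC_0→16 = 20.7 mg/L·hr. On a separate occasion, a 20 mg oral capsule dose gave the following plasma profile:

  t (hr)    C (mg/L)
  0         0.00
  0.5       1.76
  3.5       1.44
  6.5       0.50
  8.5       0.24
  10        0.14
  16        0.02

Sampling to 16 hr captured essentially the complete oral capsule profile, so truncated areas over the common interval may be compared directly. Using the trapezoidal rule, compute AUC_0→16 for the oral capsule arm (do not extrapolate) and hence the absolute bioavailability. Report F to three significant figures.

F = 0.117

Trapezoidal AUC_0→16 (oral capsule):
  [0→0.5]: (0.00+1.76)/2 × 0.5 = 0.44
  [0.5→3.5]: (1.76+1.44)/2 × 3 = 4.8
  [3.5→6.5]: (1.44+0.50)/2 × 3 = 2.91
  [6.5→8.5]: (0.50+0.24)/2 × 2 = 0.74
  [8.5→10]: (0.24+0.14)/2 × 1.5 = 0.285
  [10→16]: (0.14+0.02)/2 × 6 = 0.48
  Sum = 9.655 mg/L·hr
F = (AUC_ev/D_ev)/(AUC_iv/D_iv) = (9.655/20)/(20.7/5) = 0.48275/4.14 = 0.1166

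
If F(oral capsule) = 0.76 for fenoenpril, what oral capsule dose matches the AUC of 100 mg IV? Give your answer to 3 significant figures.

D_oral = 132 mg

For equal systemic exposure: F × D_ev = D_iv
D_ev = D_iv / F = 100 / 0.76 = 131.579 mg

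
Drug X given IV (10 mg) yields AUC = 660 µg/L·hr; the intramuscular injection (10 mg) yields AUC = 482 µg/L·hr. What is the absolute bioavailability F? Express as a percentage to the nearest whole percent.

F = 73%

F = (AUC_ev / D_ev) / (AUC_iv / D_iv)
  = (482/10) / (660/10)
  = 48.2 / 66 = 0.7303
  = 73.03%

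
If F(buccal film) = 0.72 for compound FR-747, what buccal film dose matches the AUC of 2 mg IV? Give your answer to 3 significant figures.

D_buccal = 2.78 mg

For equal systemic exposure: F × D_ev = D_iv
D_ev = D_iv / F = 2 / 0.72 = 2.77778 mg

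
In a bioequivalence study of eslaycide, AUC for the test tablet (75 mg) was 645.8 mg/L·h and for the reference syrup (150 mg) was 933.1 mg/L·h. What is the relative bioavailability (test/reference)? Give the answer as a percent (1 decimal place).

F_rel = (AUC_test/D_test) / (AUC_ref/D_ref)
      = (645.8/75) / (933.1/150)
      = 8.61067 / 6.22067 = 1.3842 = 138.42%

F_rel = 138.4%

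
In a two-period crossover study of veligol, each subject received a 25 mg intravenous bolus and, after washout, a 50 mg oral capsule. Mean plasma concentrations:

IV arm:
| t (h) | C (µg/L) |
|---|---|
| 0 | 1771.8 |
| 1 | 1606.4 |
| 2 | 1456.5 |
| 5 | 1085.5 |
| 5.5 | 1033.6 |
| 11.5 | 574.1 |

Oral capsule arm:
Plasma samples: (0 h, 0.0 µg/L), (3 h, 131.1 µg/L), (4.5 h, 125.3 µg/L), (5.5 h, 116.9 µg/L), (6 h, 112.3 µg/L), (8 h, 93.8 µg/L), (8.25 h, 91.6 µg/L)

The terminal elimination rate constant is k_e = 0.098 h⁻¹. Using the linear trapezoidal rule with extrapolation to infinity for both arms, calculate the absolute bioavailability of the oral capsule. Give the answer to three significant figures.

F = 0.0474

Trapezoidal AUC_0→11.5 (IV):
  [0→1]: (1771.8+1606.4)/2 × 1 = 1689.1
  [1→2]: (1606.4+1456.5)/2 × 1 = 1531.45
  [2→5]: (1456.5+1085.5)/2 × 3 = 3813.0
  [5→5.5]: (1085.5+1033.6)/2 × 0.5 = 529.775
  [5.5→11.5]: (1033.6+574.1)/2 × 6 = 4823.1
  Sum = 12386.425 µg/L·h
IV tail: 574.1/0.098 = 5858.163; AUC_iv,0→∞ = 12386.425 + 5858.163 = 18244.588 µg/L·h
Trapezoidal AUC_0→8.25 (oral capsule):
  [0→3]: (0.0+131.1)/2 × 3 = 196.65
  [3→4.5]: (131.1+125.3)/2 × 1.5 = 192.3
  [4.5→5.5]: (125.3+116.9)/2 × 1 = 121.1
  [5.5→6]: (116.9+112.3)/2 × 0.5 = 57.3
  [6→8]: (112.3+93.8)/2 × 2 = 206.1
  [8→8.25]: (93.8+91.6)/2 × 0.25 = 23.175
  Sum = 796.625 µg/L·h
oral capsule tail: 91.6/0.098 = 934.694; AUC_ev,0→∞ = 796.625 + 934.694 = 1731.319 µg/L·h
F = (AUC_ev/D_ev)/(AUC_iv/D_iv) = (1731.319/50)/(18244.588/25) = 34.62638/729.78352 = 0.0474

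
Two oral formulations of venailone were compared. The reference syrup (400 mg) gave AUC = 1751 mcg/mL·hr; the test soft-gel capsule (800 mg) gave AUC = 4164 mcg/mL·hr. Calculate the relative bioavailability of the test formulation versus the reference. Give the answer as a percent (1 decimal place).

F_rel = 118.9%

F_rel = (AUC_test/D_test) / (AUC_ref/D_ref)
      = (4164/800) / (1751/400)
      = 5.205 / 4.3775 = 1.1890 = 118.90%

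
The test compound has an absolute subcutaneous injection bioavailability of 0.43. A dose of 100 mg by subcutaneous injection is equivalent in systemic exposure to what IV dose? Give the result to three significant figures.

D_iv = 43.0 mg

Systemic exposure from an extravascular dose = F × D_ev, so the equivalent IV dose is F × D_ev.
D_iv = F × D_ev = 0.43 × 100 = 43 mg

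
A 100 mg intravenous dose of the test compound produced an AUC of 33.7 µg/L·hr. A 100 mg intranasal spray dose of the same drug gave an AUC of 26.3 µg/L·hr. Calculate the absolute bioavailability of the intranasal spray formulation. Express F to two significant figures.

F = 0.78

F = (AUC_ev / D_ev) / (AUC_iv / D_iv)
  = (26.3/100) / (33.7/100)
  = 0.263 / 0.337 = 0.7804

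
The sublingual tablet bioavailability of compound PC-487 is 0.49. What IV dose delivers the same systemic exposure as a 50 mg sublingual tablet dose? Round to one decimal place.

Systemic exposure from an extravascular dose = F × D_ev, so the equivalent IV dose is F × D_ev.
D_iv = F × D_ev = 0.49 × 50 = 24.5 mg

D_iv = 24.5 mg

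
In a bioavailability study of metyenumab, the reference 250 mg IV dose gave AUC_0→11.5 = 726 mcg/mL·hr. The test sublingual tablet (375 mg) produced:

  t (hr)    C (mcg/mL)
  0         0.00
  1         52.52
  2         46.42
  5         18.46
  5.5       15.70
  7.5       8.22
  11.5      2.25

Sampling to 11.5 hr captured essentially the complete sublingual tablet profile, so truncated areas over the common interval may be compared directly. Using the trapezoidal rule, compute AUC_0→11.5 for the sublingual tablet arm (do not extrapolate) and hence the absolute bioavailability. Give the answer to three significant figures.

Trapezoidal AUC_0→11.5 (sublingual tablet):
  [0→1]: (0.00+52.52)/2 × 1 = 26.26
  [1→2]: (52.52+46.42)/2 × 1 = 49.47
  [2→5]: (46.42+18.46)/2 × 3 = 97.32
  [5→5.5]: (18.46+15.70)/2 × 0.5 = 8.54
  [5.5→7.5]: (15.70+8.22)/2 × 2 = 23.92
  [7.5→11.5]: (8.22+2.25)/2 × 4 = 20.94
  Sum = 226.45 mcg/mL·hr
F = (AUC_ev/D_ev)/(AUC_iv/D_iv) = (226.45/375)/(726/250) = 0.603867/2.904 = 0.2079

F = 0.208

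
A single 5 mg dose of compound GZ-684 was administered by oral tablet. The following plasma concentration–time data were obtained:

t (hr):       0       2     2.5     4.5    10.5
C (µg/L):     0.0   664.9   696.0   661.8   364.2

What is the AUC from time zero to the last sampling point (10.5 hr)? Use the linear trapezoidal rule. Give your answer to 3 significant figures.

Trapezoidal AUC_0→10.5:
  [0→2]: (0.0+664.9)/2 × 2 = 664.9
  [2→2.5]: (664.9+696.0)/2 × 0.5 = 340.225
  [2.5→4.5]: (696.0+661.8)/2 × 2 = 1357.8
  [4.5→10.5]: (661.8+364.2)/2 × 6 = 3078.0
  Sum = 5440.925 µg/L·hr

AUC = 5440 µg/L·hr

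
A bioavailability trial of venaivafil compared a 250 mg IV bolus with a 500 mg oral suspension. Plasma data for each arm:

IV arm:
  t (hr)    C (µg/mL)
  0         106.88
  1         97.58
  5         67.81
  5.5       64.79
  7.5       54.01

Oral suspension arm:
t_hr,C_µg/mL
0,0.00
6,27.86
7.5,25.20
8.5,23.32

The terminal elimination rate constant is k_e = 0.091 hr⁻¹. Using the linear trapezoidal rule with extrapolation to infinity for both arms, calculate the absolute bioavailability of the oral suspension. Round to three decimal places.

F = 0.171

Trapezoidal AUC_0→7.5 (IV):
  [0→1]: (106.88+97.58)/2 × 1 = 102.23
  [1→5]: (97.58+67.81)/2 × 4 = 330.78
  [5→5.5]: (67.81+64.79)/2 × 0.5 = 33.15
  [5.5→7.5]: (64.79+54.01)/2 × 2 = 118.8
  Sum = 584.96 µg/mL·hr
IV tail: 54.01/0.091 = 593.516; AUC_iv,0→∞ = 584.96 + 593.516 = 1178.476 µg/mL·hr
Trapezoidal AUC_0→8.5 (oral suspension):
  [0→6]: (0.00+27.86)/2 × 6 = 83.58
  [6→7.5]: (27.86+25.20)/2 × 1.5 = 39.795
  [7.5→8.5]: (25.20+23.32)/2 × 1 = 24.26
  Sum = 147.635 µg/mL·hr
oral suspension tail: 23.32/0.091 = 256.264; AUC_ev,0→∞ = 147.635 + 256.264 = 403.899 µg/mL·hr
F = (AUC_ev/D_ev)/(AUC_iv/D_iv) = (403.899/500)/(1178.476/250) = 0.807798/4.713904 = 0.1714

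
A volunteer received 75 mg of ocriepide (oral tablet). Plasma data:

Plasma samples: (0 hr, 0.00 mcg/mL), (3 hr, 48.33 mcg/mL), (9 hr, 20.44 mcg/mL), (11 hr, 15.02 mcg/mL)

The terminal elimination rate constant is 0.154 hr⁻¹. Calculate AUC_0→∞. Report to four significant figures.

Trapezoidal AUC_0→11:
  [0→3]: (0.00+48.33)/2 × 3 = 72.495
  [3→9]: (48.33+20.44)/2 × 6 = 206.31
  [9→11]: (20.44+15.02)/2 × 2 = 35.46
  Sum = 314.265 mcg/mL·hr
Extrapolated tail: C_last / k_e = 15.02 / 0.154 = 97.532
AUC_0→∞ = 314.265 + 97.532 = 411.797 mcg/mL·hr

AUC = 411.8 mcg/mL·hr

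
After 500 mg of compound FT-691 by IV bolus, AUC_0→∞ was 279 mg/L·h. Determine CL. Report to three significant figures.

CL = Dose_iv / AUC_0→∞
   = 500 / 279 = 1.79211 L/h

CL = 1.79 L/h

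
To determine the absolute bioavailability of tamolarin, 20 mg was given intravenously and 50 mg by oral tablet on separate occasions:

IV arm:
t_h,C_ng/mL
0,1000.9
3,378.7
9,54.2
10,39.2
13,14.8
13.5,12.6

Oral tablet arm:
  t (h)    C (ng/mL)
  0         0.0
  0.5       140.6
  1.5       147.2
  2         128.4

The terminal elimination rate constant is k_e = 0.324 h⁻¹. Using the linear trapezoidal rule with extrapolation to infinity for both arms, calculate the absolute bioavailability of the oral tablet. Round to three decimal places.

F = 0.073

Trapezoidal AUC_0→13.5 (IV):
  [0→3]: (1000.9+378.7)/2 × 3 = 2069.4
  [3→9]: (378.7+54.2)/2 × 6 = 1298.7
  [9→10]: (54.2+39.2)/2 × 1 = 46.7
  [10→13]: (39.2+14.8)/2 × 3 = 81.0
  [13→13.5]: (14.8+12.6)/2 × 0.5 = 6.85
  Sum = 3502.65 ng/mL·h
IV tail: 12.6/0.324 = 38.889; AUC_iv,0→∞ = 3502.65 + 38.889 = 3541.539 ng/mL·h
Trapezoidal AUC_0→2 (oral tablet):
  [0→0.5]: (0.0+140.6)/2 × 0.5 = 35.15
  [0.5→1.5]: (140.6+147.2)/2 × 1 = 143.9
  [1.5→2]: (147.2+128.4)/2 × 0.5 = 68.9
  Sum = 247.95 ng/mL·h
oral tablet tail: 128.4/0.324 = 396.296; AUC_ev,0→∞ = 247.95 + 396.296 = 644.246 ng/mL·h
F = (AUC_ev/D_ev)/(AUC_iv/D_iv) = (644.246/50)/(3541.539/20) = 12.88492/177.07695 = 0.0728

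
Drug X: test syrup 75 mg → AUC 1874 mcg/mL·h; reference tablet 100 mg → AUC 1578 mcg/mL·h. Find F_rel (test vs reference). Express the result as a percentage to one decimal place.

F_rel = (AUC_test/D_test) / (AUC_ref/D_ref)
      = (1874/75) / (1578/100)
      = 24.9867 / 15.78 = 1.5834 = 158.34%

F_rel = 158.3%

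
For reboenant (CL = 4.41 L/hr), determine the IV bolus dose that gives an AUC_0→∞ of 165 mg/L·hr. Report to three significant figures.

Dose = 728 mg

Dose_iv = CL × AUC_0→∞
     = 4.41 × 165 = 727.65 mg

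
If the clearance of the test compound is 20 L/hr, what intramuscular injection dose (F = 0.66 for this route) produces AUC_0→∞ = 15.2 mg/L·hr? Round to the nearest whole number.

Dose = CL × AUC_0→∞ / F
     = 20 × 15.2 / 0.66 = 460.606 mg

Dose = 461 mg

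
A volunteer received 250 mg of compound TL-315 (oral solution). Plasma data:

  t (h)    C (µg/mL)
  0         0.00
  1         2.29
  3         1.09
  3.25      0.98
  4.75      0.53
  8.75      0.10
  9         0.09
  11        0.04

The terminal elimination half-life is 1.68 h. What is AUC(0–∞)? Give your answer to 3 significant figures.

AUC = 7.43 µg/mL·h

Trapezoidal AUC_0→11:
  [0→1]: (0.00+2.29)/2 × 1 = 1.145
  [1→3]: (2.29+1.09)/2 × 2 = 3.38
  [3→3.25]: (1.09+0.98)/2 × 0.25 = 0.25875
  [3.25→4.75]: (0.98+0.53)/2 × 1.5 = 1.1325
  [4.75→8.75]: (0.53+0.10)/2 × 4 = 1.26
  [8.75→9]: (0.10+0.09)/2 × 0.25 = 0.02375
  [9→11]: (0.09+0.04)/2 × 2 = 0.13
  Sum = 7.33 µg/mL·h
k_e = ln2 / t½ = 0.693147 / 1.68 = 0.4126 h^-1
Extrapolated tail: C_last / k_e = 0.04 / 0.4126 = 0.097
AUC_0→∞ = 7.33 + 0.097 = 7.427 µg/mL·h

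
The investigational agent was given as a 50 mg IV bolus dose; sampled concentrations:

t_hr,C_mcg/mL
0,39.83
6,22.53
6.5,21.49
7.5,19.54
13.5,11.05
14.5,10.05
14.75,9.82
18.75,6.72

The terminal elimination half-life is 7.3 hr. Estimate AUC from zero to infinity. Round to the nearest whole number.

AUC = 427 mcg/mL·hr

Trapezoidal AUC_0→18.75:
  [0→6]: (39.83+22.53)/2 × 6 = 187.08
  [6→6.5]: (22.53+21.49)/2 × 0.5 = 11.005
  [6.5→7.5]: (21.49+19.54)/2 × 1 = 20.515
  [7.5→13.5]: (19.54+11.05)/2 × 6 = 91.77
  [13.5→14.5]: (11.05+10.05)/2 × 1 = 10.55
  [14.5→14.75]: (10.05+9.82)/2 × 0.25 = 2.48375
  [14.75→18.75]: (9.82+6.72)/2 × 4 = 33.08
  Sum = 356.48375 mcg/mL·hr
k_e = ln2 / t½ = 0.693147 / 7.3 = 0.0950 hr^-1
Extrapolated tail: C_last / k_e = 6.72 / 0.095 = 70.737
AUC_0→∞ = 356.48375 + 70.737 = 427.22075 mcg/mL·hr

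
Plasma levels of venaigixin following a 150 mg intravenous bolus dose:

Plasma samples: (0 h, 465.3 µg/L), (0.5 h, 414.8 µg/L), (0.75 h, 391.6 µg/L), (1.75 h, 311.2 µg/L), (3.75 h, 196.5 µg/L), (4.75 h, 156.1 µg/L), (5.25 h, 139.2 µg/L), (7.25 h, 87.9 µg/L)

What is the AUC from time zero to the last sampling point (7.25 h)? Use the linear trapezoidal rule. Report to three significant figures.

AUC = 1660 µg/L·h

Trapezoidal AUC_0→7.25:
  [0→0.5]: (465.3+414.8)/2 × 0.5 = 220.025
  [0.5→0.75]: (414.8+391.6)/2 × 0.25 = 100.8
  [0.75→1.75]: (391.6+311.2)/2 × 1 = 351.4
  [1.75→3.75]: (311.2+196.5)/2 × 2 = 507.7
  [3.75→4.75]: (196.5+156.1)/2 × 1 = 176.3
  [4.75→5.25]: (156.1+139.2)/2 × 0.5 = 73.825
  [5.25→7.25]: (139.2+87.9)/2 × 2 = 227.1
  Sum = 1657.15 µg/L·h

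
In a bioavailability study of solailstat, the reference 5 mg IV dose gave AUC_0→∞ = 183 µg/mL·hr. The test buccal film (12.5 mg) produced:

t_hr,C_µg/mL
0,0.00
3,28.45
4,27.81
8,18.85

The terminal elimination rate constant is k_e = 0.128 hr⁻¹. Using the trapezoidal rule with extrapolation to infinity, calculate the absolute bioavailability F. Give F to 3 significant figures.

Trapezoidal AUC_0→8 (buccal film):
  [0→3]: (0.00+28.45)/2 × 3 = 42.675
  [3→4]: (28.45+27.81)/2 × 1 = 28.13
  [4→8]: (27.81+18.85)/2 × 4 = 93.32
  Sum = 164.125 µg/mL·hr
Tail: C_last/k_e = 18.85/0.128 = 147.266
AUC_0→∞ (buccal film) = 164.125 + 147.266 = 311.391 µg/mL·hr
F = (AUC_ev/D_ev)/(AUC_iv/D_iv) = (311.391/12.5)/(183/5) = 24.91128/36.6 = 0.6806

F = 0.681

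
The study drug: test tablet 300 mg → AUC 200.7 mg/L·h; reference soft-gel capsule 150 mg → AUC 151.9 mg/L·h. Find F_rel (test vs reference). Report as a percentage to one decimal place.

F_rel = 66.1%

F_rel = (AUC_test/D_test) / (AUC_ref/D_ref)
      = (200.7/300) / (151.9/150)
      = 0.669 / 1.01267 = 0.6606 = 66.06%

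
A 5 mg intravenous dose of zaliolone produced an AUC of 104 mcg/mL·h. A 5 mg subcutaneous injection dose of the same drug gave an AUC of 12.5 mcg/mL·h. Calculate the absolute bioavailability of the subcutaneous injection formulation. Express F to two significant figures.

F = (AUC_ev / D_ev) / (AUC_iv / D_iv)
  = (12.5/5) / (104/5)
  = 2.5 / 20.8 = 0.1202

F = 0.12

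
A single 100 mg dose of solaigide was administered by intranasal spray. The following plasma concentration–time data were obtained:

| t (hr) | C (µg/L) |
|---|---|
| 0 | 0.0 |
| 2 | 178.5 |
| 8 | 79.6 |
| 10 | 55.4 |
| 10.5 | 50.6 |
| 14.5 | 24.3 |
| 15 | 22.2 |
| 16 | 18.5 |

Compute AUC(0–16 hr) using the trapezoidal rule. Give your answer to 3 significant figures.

Trapezoidal AUC_0→16:
  [0→2]: (0.0+178.5)/2 × 2 = 178.5
  [2→8]: (178.5+79.6)/2 × 6 = 774.3
  [8→10]: (79.6+55.4)/2 × 2 = 135.0
  [10→10.5]: (55.4+50.6)/2 × 0.5 = 26.5
  [10.5→14.5]: (50.6+24.3)/2 × 4 = 149.8
  [14.5→15]: (24.3+22.2)/2 × 0.5 = 11.625
  [15→16]: (22.2+18.5)/2 × 1 = 20.35
  Sum = 1296.075 µg/L·hr

AUC = 1300 µg/L·hr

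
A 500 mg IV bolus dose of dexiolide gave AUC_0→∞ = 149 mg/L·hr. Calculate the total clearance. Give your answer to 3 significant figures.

CL = Dose_iv / AUC_0→∞
   = 500 / 149 = 3.3557 L/hr

CL = 3.36 L/hr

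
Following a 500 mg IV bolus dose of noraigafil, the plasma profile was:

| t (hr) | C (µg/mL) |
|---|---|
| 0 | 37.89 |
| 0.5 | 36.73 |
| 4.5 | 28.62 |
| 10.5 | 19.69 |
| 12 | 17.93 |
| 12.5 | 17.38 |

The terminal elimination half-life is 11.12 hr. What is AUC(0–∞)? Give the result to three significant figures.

AUC = 610 µg/mL·hr

Trapezoidal AUC_0→12.5:
  [0→0.5]: (37.89+36.73)/2 × 0.5 = 18.655
  [0.5→4.5]: (36.73+28.62)/2 × 4 = 130.7
  [4.5→10.5]: (28.62+19.69)/2 × 6 = 144.93
  [10.5→12]: (19.69+17.93)/2 × 1.5 = 28.215
  [12→12.5]: (17.93+17.38)/2 × 0.5 = 8.8275
  Sum = 331.3275 µg/mL·hr
k_e = ln2 / t½ = 0.693147 / 11.12 = 0.0623 hr^-1
Extrapolated tail: C_last / k_e = 17.38 / 0.0623 = 278.973
AUC_0→∞ = 331.3275 + 278.973 = 610.3005 µg/mL·hr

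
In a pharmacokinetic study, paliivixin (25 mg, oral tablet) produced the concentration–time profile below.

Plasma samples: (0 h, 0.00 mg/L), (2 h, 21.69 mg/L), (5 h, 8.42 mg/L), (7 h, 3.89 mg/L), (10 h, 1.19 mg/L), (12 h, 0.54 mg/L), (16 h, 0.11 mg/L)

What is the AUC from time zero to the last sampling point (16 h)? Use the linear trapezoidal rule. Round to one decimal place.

AUC = 89.8 mg/L·h

Trapezoidal AUC_0→16:
  [0→2]: (0.00+21.69)/2 × 2 = 21.69
  [2→5]: (21.69+8.42)/2 × 3 = 45.165
  [5→7]: (8.42+3.89)/2 × 2 = 12.31
  [7→10]: (3.89+1.19)/2 × 3 = 7.62
  [10→12]: (1.19+0.54)/2 × 2 = 1.73
  [12→16]: (0.54+0.11)/2 × 4 = 1.3
  Sum = 89.815 mg/L·h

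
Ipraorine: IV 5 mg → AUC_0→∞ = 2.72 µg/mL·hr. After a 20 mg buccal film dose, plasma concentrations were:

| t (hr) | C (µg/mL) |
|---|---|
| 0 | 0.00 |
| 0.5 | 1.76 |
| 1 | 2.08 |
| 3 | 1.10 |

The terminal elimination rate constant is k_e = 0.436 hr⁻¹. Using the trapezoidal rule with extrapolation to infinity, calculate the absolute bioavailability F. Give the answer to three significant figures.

F = 0.653

Trapezoidal AUC_0→3 (buccal film):
  [0→0.5]: (0.00+1.76)/2 × 0.5 = 0.44
  [0.5→1]: (1.76+2.08)/2 × 0.5 = 0.96
  [1→3]: (2.08+1.10)/2 × 2 = 3.18
  Sum = 4.58 µg/mL·hr
Tail: C_last/k_e = 1.10/0.436 = 2.523
AUC_0→∞ (buccal film) = 4.58 + 2.523 = 7.103 µg/mL·hr
F = (AUC_ev/D_ev)/(AUC_iv/D_iv) = (7.103/20)/(2.72/5) = 0.35515/0.544 = 0.6528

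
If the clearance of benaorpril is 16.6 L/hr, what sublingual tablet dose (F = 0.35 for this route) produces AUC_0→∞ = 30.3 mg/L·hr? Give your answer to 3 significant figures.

Dose = 1440 mg

Dose = CL × AUC_0→∞ / F
     = 16.6 × 30.3 / 0.35 = 1437.09 mg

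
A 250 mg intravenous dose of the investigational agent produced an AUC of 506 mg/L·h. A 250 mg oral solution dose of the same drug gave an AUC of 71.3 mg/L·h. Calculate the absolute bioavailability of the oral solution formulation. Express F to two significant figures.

F = 0.14

F = (AUC_ev / D_ev) / (AUC_iv / D_iv)
  = (71.3/250) / (506/250)
  = 0.2852 / 2.024 = 0.1409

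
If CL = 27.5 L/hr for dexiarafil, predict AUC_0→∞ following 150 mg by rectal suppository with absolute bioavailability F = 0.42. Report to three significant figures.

AUC = 2.29 mg/L·hr

AUC_0→∞ = F × Dose / CL
        = 0.42 × 150 / 27.5 = 2.29091 mg/L·hr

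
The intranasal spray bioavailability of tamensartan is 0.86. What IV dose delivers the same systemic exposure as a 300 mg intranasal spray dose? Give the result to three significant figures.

Systemic exposure from an extravascular dose = F × D_ev, so the equivalent IV dose is F × D_ev.
D_iv = F × D_ev = 0.86 × 300 = 258 mg

D_iv = 258 mg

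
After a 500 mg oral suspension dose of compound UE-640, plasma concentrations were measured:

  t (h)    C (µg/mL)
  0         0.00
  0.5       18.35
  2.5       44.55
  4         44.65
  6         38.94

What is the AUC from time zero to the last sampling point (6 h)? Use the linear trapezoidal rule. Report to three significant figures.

AUC = 218 µg/mL·h

Trapezoidal AUC_0→6:
  [0→0.5]: (0.00+18.35)/2 × 0.5 = 4.5875
  [0.5→2.5]: (18.35+44.55)/2 × 2 = 62.9
  [2.5→4]: (44.55+44.65)/2 × 1.5 = 66.9
  [4→6]: (44.65+38.94)/2 × 2 = 83.59
  Sum = 217.9775 µg/mL·h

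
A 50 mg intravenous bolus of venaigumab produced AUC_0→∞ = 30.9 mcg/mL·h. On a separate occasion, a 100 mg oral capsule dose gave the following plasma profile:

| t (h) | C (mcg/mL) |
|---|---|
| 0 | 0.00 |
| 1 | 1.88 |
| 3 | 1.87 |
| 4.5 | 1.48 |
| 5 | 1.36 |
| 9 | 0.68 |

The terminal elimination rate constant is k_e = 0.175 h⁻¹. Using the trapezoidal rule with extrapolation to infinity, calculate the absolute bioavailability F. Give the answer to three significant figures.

F = 0.257

Trapezoidal AUC_0→9 (oral capsule):
  [0→1]: (0.00+1.88)/2 × 1 = 0.94
  [1→3]: (1.88+1.87)/2 × 2 = 3.75
  [3→4.5]: (1.87+1.48)/2 × 1.5 = 2.5125
  [4.5→5]: (1.48+1.36)/2 × 0.5 = 0.71
  [5→9]: (1.36+0.68)/2 × 4 = 4.08
  Sum = 11.9925 mcg/mL·h
Tail: C_last/k_e = 0.68/0.175 = 3.886
AUC_0→∞ (oral capsule) = 11.9925 + 3.886 = 15.8785 mcg/mL·h
F = (AUC_ev/D_ev)/(AUC_iv/D_iv) = (15.8785/100)/(30.9/50) = 0.158785/0.618 = 0.2569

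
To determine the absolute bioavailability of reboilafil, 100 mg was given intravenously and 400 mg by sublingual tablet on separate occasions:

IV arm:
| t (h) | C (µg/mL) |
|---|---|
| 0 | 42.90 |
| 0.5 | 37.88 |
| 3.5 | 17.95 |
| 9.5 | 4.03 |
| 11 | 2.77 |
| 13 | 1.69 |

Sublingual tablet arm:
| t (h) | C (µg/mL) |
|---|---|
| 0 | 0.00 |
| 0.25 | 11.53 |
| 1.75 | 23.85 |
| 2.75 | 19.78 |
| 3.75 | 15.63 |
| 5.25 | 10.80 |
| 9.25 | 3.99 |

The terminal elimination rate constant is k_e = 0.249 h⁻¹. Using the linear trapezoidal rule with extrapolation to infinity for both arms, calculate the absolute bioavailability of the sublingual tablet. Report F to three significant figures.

Trapezoidal AUC_0→13 (IV):
  [0→0.5]: (42.90+37.88)/2 × 0.5 = 20.195
  [0.5→3.5]: (37.88+17.95)/2 × 3 = 83.745
  [3.5→9.5]: (17.95+4.03)/2 × 6 = 65.94
  [9.5→11]: (4.03+2.77)/2 × 1.5 = 5.1
  [11→13]: (2.77+1.69)/2 × 2 = 4.46
  Sum = 179.44 µg/mL·h
IV tail: 1.69/0.249 = 6.787; AUC_iv,0→∞ = 179.44 + 6.787 = 186.227 µg/mL·h
Trapezoidal AUC_0→9.25 (sublingual tablet):
  [0→0.25]: (0.00+11.53)/2 × 0.25 = 1.44125
  [0.25→1.75]: (11.53+23.85)/2 × 1.5 = 26.535
  [1.75→2.75]: (23.85+19.78)/2 × 1 = 21.815
  [2.75→3.75]: (19.78+15.63)/2 × 1 = 17.705
  [3.75→5.25]: (15.63+10.80)/2 × 1.5 = 19.8225
  [5.25→9.25]: (10.80+3.99)/2 × 4 = 29.58
  Sum = 116.89875 µg/mL·h
sublingual tablet tail: 3.99/0.249 = 16.024; AUC_ev,0→∞ = 116.89875 + 16.024 = 132.92275 µg/mL·h
F = (AUC_ev/D_ev)/(AUC_iv/D_iv) = (132.92275/400)/(186.227/100) = 0.332307/1.86227 = 0.1784

F = 0.178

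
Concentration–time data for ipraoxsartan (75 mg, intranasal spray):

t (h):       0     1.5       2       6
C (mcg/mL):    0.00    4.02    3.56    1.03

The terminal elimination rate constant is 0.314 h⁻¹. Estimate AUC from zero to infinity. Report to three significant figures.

AUC = 17.4 mcg/mL·h

Trapezoidal AUC_0→6:
  [0→1.5]: (0.00+4.02)/2 × 1.5 = 3.015
  [1.5→2]: (4.02+3.56)/2 × 0.5 = 1.895
  [2→6]: (3.56+1.03)/2 × 4 = 9.18
  Sum = 14.09 mcg/mL·h
Extrapolated tail: C_last / k_e = 1.03 / 0.314 = 3.280
AUC_0→∞ = 14.09 + 3.280 = 17.37 mcg/mL·h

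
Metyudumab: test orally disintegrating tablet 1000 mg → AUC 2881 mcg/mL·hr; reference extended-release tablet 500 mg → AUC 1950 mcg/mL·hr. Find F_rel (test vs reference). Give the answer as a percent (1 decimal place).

F_rel = (AUC_test/D_test) / (AUC_ref/D_ref)
      = (2881/1000) / (1950/500)
      = 2.881 / 3.9 = 0.7387 = 73.87%

F_rel = 73.9%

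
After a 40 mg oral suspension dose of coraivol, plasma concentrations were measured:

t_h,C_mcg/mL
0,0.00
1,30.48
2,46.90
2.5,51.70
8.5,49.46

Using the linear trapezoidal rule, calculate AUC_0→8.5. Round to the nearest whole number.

Trapezoidal AUC_0→8.5:
  [0→1]: (0.00+30.48)/2 × 1 = 15.24
  [1→2]: (30.48+46.90)/2 × 1 = 38.69
  [2→2.5]: (46.90+51.70)/2 × 0.5 = 24.65
  [2.5→8.5]: (51.70+49.46)/2 × 6 = 303.48
  Sum = 382.06 mcg/mL·h

AUC = 382 mcg/mL·h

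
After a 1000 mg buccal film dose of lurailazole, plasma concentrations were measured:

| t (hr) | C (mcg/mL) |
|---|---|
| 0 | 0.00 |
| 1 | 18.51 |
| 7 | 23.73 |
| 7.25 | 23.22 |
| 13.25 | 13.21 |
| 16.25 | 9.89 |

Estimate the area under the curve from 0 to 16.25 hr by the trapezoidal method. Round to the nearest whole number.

Trapezoidal AUC_0→16.25:
  [0→1]: (0.00+18.51)/2 × 1 = 9.255
  [1→7]: (18.51+23.73)/2 × 6 = 126.72
  [7→7.25]: (23.73+23.22)/2 × 0.25 = 5.86875
  [7.25→13.25]: (23.22+13.21)/2 × 6 = 109.29
  [13.25→16.25]: (13.21+9.89)/2 × 3 = 34.65
  Sum = 285.78375 mcg/mL·hr

AUC = 286 mcg/mL·hr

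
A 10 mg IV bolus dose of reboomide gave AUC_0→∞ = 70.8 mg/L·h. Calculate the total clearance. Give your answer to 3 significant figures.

CL = Dose_iv / AUC_0→∞
   = 10 / 70.8 = 0.141243 L/h

CL = 0.141 L/h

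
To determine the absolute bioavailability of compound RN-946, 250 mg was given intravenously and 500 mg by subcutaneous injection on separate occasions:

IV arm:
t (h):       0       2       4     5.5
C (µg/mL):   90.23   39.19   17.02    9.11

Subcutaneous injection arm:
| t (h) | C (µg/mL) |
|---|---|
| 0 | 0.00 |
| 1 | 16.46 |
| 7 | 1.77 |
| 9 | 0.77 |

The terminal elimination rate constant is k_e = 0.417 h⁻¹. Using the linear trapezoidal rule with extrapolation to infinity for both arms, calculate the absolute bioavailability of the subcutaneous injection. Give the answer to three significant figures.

Trapezoidal AUC_0→5.5 (IV):
  [0→2]: (90.23+39.19)/2 × 2 = 129.42
  [2→4]: (39.19+17.02)/2 × 2 = 56.21
  [4→5.5]: (17.02+9.11)/2 × 1.5 = 19.5975
  Sum = 205.2275 µg/mL·h
IV tail: 9.11/0.417 = 21.847; AUC_iv,0→∞ = 205.2275 + 21.847 = 227.0745 µg/mL·h
Trapezoidal AUC_0→9 (subcutaneous injection):
  [0→1]: (0.00+16.46)/2 × 1 = 8.23
  [1→7]: (16.46+1.77)/2 × 6 = 54.69
  [7→9]: (1.77+0.77)/2 × 2 = 2.54
  Sum = 65.46 µg/mL·h
subcutaneous injection tail: 0.77/0.417 = 1.847; AUC_ev,0→∞ = 65.46 + 1.847 = 67.307 µg/mL·h
F = (AUC_ev/D_ev)/(AUC_iv/D_iv) = (67.307/500)/(227.0745/250) = 0.134614/0.908298 = 0.1482

F = 0.148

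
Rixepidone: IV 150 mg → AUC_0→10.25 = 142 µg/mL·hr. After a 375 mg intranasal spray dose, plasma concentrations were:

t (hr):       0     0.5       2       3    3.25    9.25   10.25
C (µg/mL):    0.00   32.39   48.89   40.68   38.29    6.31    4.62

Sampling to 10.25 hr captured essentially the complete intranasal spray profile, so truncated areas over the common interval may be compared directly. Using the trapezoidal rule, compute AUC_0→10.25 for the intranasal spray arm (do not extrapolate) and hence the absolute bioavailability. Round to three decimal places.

Trapezoidal AUC_0→10.25 (intranasal spray):
  [0→0.5]: (0.00+32.39)/2 × 0.5 = 8.0975
  [0.5→2]: (32.39+48.89)/2 × 1.5 = 60.96
  [2→3]: (48.89+40.68)/2 × 1 = 44.785
  [3→3.25]: (40.68+38.29)/2 × 0.25 = 9.87125
  [3.25→9.25]: (38.29+6.31)/2 × 6 = 133.8
  [9.25→10.25]: (6.31+4.62)/2 × 1 = 5.465
  Sum = 262.97875 µg/mL·hr
F = (AUC_ev/D_ev)/(AUC_iv/D_iv) = (262.97875/375)/(142/150) = 0.701277/0.946667 = 0.7408

F = 0.741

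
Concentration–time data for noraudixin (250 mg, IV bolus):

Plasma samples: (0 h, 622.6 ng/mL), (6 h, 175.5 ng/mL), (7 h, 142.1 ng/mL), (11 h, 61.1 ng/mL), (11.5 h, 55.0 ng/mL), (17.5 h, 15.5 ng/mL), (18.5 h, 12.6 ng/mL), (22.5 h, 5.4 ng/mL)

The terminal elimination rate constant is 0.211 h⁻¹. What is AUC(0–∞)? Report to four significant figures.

AUC = 3276 ng/mL·h

Trapezoidal AUC_0→22.5:
  [0→6]: (622.6+175.5)/2 × 6 = 2394.3
  [6→7]: (175.5+142.1)/2 × 1 = 158.8
  [7→11]: (142.1+61.1)/2 × 4 = 406.4
  [11→11.5]: (61.1+55.0)/2 × 0.5 = 29.025
  [11.5→17.5]: (55.0+15.5)/2 × 6 = 211.5
  [17.5→18.5]: (15.5+12.6)/2 × 1 = 14.05
  [18.5→22.5]: (12.6+5.4)/2 × 4 = 36.0
  Sum = 3250.075 ng/mL·h
Extrapolated tail: C_last / k_e = 5.4 / 0.211 = 25.592
AUC_0→∞ = 3250.075 + 25.592 = 3275.667 ng/mL·h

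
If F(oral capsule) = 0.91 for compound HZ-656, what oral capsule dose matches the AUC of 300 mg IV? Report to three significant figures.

D_oral = 330 mg

For equal systemic exposure: F × D_ev = D_iv
D_ev = D_iv / F = 300 / 0.91 = 329.67 mg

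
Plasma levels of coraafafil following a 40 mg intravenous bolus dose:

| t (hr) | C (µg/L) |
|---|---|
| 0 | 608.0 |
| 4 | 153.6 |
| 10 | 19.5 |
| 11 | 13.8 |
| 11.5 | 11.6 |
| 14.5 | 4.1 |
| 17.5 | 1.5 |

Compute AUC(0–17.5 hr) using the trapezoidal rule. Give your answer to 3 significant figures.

Trapezoidal AUC_0→17.5:
  [0→4]: (608.0+153.6)/2 × 4 = 1523.2
  [4→10]: (153.6+19.5)/2 × 6 = 519.3
  [10→11]: (19.5+13.8)/2 × 1 = 16.65
  [11→11.5]: (13.8+11.6)/2 × 0.5 = 6.35
  [11.5→14.5]: (11.6+4.1)/2 × 3 = 23.55
  [14.5→17.5]: (4.1+1.5)/2 × 3 = 8.4
  Sum = 2097.45 µg/L·hr

AUC = 2100 µg/L·hr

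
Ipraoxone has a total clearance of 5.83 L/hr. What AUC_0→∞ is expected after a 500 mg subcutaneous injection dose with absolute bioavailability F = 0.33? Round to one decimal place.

AUC_0→∞ = F × Dose / CL
        = 0.33 × 500 / 5.83 = 28.3019 mg/L·hr

AUC = 28.3 mg/L·hr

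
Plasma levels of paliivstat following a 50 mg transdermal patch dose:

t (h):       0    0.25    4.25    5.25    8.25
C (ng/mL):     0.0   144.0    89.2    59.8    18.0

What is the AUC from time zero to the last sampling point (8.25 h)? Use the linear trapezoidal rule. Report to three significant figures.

Trapezoidal AUC_0→8.25:
  [0→0.25]: (0.0+144.0)/2 × 0.25 = 18.0
  [0.25→4.25]: (144.0+89.2)/2 × 4 = 466.4
  [4.25→5.25]: (89.2+59.8)/2 × 1 = 74.5
  [5.25→8.25]: (59.8+18.0)/2 × 3 = 116.7
  Sum = 675.6 ng/mL·h

AUC = 676 ng/mL·h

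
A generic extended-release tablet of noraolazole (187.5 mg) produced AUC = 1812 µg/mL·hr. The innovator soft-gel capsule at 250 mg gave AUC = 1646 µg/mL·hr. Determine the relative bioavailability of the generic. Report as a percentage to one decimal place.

F_rel = 146.8%

F_rel = (AUC_test/D_test) / (AUC_ref/D_ref)
      = (1812/187.5) / (1646/250)
      = 9.664 / 6.584 = 1.4678 = 146.78%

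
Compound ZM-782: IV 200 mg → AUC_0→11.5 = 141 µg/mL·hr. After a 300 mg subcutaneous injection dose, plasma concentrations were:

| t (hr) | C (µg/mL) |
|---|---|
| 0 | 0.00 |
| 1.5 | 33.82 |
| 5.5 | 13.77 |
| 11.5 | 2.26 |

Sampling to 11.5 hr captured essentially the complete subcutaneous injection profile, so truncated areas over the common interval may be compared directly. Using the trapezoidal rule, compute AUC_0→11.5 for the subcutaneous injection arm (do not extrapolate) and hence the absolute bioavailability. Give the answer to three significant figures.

Trapezoidal AUC_0→11.5 (subcutaneous injection):
  [0→1.5]: (0.00+33.82)/2 × 1.5 = 25.365
  [1.5→5.5]: (33.82+13.77)/2 × 4 = 95.18
  [5.5→11.5]: (13.77+2.26)/2 × 6 = 48.09
  Sum = 168.635 µg/mL·hr
F = (AUC_ev/D_ev)/(AUC_iv/D_iv) = (168.635/300)/(141/200) = 0.562117/0.705 = 0.7973

F = 0.797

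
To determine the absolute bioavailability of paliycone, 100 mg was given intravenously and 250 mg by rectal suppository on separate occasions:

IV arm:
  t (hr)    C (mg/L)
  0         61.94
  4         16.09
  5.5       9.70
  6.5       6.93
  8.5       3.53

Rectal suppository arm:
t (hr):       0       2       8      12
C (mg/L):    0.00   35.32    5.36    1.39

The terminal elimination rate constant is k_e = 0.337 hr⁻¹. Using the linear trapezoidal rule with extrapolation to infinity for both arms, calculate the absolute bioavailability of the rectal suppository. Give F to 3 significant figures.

F = 0.342

Trapezoidal AUC_0→8.5 (IV):
  [0→4]: (61.94+16.09)/2 × 4 = 156.06
  [4→5.5]: (16.09+9.70)/2 × 1.5 = 19.3425
  [5.5→6.5]: (9.70+6.93)/2 × 1 = 8.315
  [6.5→8.5]: (6.93+3.53)/2 × 2 = 10.46
  Sum = 194.1775 mg/L·hr
IV tail: 3.53/0.337 = 10.475; AUC_iv,0→∞ = 194.1775 + 10.475 = 204.6525 mg/L·hr
Trapezoidal AUC_0→12 (rectal suppository):
  [0→2]: (0.00+35.32)/2 × 2 = 35.32
  [2→8]: (35.32+5.36)/2 × 6 = 122.04
  [8→12]: (5.36+1.39)/2 × 4 = 13.5
  Sum = 170.86 mg/L·hr
rectal suppository tail: 1.39/0.337 = 4.125; AUC_ev,0→∞ = 170.86 + 4.125 = 174.985 mg/L·hr
F = (AUC_ev/D_ev)/(AUC_iv/D_iv) = (174.985/250)/(204.6525/100) = 0.69994/2.046525 = 0.3420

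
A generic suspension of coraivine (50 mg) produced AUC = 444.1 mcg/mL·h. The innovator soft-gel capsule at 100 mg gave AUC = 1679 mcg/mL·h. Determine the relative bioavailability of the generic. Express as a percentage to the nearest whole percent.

F_rel = (AUC_test/D_test) / (AUC_ref/D_ref)
      = (444.1/50) / (1679/100)
      = 8.882 / 16.79 = 0.5290 = 52.90%

F_rel = 53%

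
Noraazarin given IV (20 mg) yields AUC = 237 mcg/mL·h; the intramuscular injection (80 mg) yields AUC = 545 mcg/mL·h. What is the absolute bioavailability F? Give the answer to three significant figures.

F = 0.575

F = (AUC_ev / D_ev) / (AUC_iv / D_iv)
  = (545/80) / (237/20)
  = 6.8125 / 11.85 = 0.5749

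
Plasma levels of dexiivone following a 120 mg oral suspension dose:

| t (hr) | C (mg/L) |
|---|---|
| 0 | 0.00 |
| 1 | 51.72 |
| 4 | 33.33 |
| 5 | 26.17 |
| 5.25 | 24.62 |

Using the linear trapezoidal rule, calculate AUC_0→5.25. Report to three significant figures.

Trapezoidal AUC_0→5.25:
  [0→1]: (0.00+51.72)/2 × 1 = 25.86
  [1→4]: (51.72+33.33)/2 × 3 = 127.575
  [4→5]: (33.33+26.17)/2 × 1 = 29.75
  [5→5.25]: (26.17+24.62)/2 × 0.25 = 6.34875
  Sum = 189.53375 mg/L·hr

AUC = 190 mg/L·hr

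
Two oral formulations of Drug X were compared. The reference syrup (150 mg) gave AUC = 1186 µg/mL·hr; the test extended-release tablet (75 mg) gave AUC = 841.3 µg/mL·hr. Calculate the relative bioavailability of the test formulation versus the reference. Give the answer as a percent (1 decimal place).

F_rel = 141.9%

F_rel = (AUC_test/D_test) / (AUC_ref/D_ref)
      = (841.3/75) / (1186/150)
      = 11.2173 / 7.90667 = 1.4187 = 141.87%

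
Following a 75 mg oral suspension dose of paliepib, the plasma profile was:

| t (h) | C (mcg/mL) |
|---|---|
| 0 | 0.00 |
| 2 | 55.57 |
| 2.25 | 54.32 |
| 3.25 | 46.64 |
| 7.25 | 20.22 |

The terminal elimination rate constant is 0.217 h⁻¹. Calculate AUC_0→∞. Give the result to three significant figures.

Trapezoidal AUC_0→7.25:
  [0→2]: (0.00+55.57)/2 × 2 = 55.57
  [2→2.25]: (55.57+54.32)/2 × 0.25 = 13.73625
  [2.25→3.25]: (54.32+46.64)/2 × 1 = 50.48
  [3.25→7.25]: (46.64+20.22)/2 × 4 = 133.72
  Sum = 253.50625 mcg/mL·h
Extrapolated tail: C_last / k_e = 20.22 / 0.217 = 93.180
AUC_0→∞ = 253.50625 + 93.180 = 346.68625 mcg/mL·h

AUC = 347 mcg/mL·h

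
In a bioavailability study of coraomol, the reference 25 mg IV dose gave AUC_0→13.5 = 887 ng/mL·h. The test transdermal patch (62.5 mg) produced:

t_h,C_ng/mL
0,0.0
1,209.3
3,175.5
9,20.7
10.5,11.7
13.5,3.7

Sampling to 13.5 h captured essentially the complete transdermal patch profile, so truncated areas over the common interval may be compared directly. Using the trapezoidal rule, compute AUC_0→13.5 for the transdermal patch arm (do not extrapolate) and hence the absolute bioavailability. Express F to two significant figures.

Trapezoidal AUC_0→13.5 (transdermal patch):
  [0→1]: (0.0+209.3)/2 × 1 = 104.65
  [1→3]: (209.3+175.5)/2 × 2 = 384.8
  [3→9]: (175.5+20.7)/2 × 6 = 588.6
  [9→10.5]: (20.7+11.7)/2 × 1.5 = 24.3
  [10.5→13.5]: (11.7+3.7)/2 × 3 = 23.1
  Sum = 1125.45 ng/mL·h
F = (AUC_ev/D_ev)/(AUC_iv/D_iv) = (1125.45/62.5)/(887/25) = 18.0072/35.48 = 0.5075

F = 0.51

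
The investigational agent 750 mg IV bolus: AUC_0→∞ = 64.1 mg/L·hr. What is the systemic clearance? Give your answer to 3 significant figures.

CL = 11.7 L/hr

CL = Dose_iv / AUC_0→∞
   = 750 / 64.1 = 11.7005 L/hr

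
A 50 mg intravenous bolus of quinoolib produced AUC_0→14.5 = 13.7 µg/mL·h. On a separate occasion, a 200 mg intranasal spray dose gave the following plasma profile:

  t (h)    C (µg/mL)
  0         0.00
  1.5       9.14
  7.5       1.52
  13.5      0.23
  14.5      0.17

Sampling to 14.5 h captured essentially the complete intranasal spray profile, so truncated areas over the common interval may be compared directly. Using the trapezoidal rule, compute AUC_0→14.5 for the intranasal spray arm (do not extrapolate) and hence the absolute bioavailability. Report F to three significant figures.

F = 0.808

Trapezoidal AUC_0→14.5 (intranasal spray):
  [0→1.5]: (0.00+9.14)/2 × 1.5 = 6.855
  [1.5→7.5]: (9.14+1.52)/2 × 6 = 31.98
  [7.5→13.5]: (1.52+0.23)/2 × 6 = 5.25
  [13.5→14.5]: (0.23+0.17)/2 × 1 = 0.2
  Sum = 44.285 µg/mL·h
F = (AUC_ev/D_ev)/(AUC_iv/D_iv) = (44.285/200)/(13.7/50) = 0.221425/0.274 = 0.8081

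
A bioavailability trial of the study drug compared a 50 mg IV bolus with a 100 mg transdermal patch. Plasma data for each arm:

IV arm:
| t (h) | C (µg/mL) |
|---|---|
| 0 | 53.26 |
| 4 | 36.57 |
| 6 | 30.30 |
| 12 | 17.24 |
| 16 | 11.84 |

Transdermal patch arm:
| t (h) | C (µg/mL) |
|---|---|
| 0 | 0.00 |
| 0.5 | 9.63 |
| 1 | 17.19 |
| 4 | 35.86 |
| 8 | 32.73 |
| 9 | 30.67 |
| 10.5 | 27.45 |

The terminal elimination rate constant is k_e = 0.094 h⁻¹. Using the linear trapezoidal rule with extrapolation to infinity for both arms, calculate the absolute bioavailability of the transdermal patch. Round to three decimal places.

Trapezoidal AUC_0→16 (IV):
  [0→4]: (53.26+36.57)/2 × 4 = 179.66
  [4→6]: (36.57+30.30)/2 × 2 = 66.87
  [6→12]: (30.30+17.24)/2 × 6 = 142.62
  [12→16]: (17.24+11.84)/2 × 4 = 58.16
  Sum = 447.31 µg/mL·h
IV tail: 11.84/0.094 = 125.957; AUC_iv,0→∞ = 447.31 + 125.957 = 573.267 µg/mL·h
Trapezoidal AUC_0→10.5 (transdermal patch):
  [0→0.5]: (0.00+9.63)/2 × 0.5 = 2.4075
  [0.5→1]: (9.63+17.19)/2 × 0.5 = 6.705
  [1→4]: (17.19+35.86)/2 × 3 = 79.575
  [4→8]: (35.86+32.73)/2 × 4 = 137.18
  [8→9]: (32.73+30.67)/2 × 1 = 31.7
  [9→10.5]: (30.67+27.45)/2 × 1.5 = 43.59
  Sum = 301.1575 µg/mL·h
transdermal patch tail: 27.45/0.094 = 292.021; AUC_ev,0→∞ = 301.1575 + 292.021 = 593.1785 µg/mL·h
F = (AUC_ev/D_ev)/(AUC_iv/D_iv) = (593.1785/100)/(573.267/50) = 5.931785/11.46534 = 0.5174

F = 0.517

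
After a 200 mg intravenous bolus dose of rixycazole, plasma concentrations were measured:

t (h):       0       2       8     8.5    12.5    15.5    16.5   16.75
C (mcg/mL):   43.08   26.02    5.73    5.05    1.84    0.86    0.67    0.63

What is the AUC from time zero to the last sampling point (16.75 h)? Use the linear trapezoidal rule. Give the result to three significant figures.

Trapezoidal AUC_0→16.75:
  [0→2]: (43.08+26.02)/2 × 2 = 69.1
  [2→8]: (26.02+5.73)/2 × 6 = 95.25
  [8→8.5]: (5.73+5.05)/2 × 0.5 = 2.695
  [8.5→12.5]: (5.05+1.84)/2 × 4 = 13.78
  [12.5→15.5]: (1.84+0.86)/2 × 3 = 4.05
  [15.5→16.5]: (0.86+0.67)/2 × 1 = 0.765
  [16.5→16.75]: (0.67+0.63)/2 × 0.25 = 0.1625
  Sum = 185.8025 mcg/mL·h

AUC = 186 mcg/mL·h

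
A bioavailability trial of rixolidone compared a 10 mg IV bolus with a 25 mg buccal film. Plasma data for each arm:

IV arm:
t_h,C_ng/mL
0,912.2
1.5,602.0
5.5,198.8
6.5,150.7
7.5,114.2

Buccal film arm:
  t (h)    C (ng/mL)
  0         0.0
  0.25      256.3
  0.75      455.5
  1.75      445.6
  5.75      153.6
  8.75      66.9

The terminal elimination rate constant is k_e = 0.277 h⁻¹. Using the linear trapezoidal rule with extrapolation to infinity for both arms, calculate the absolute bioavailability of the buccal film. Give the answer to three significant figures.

Trapezoidal AUC_0→7.5 (IV):
  [0→1.5]: (912.2+602.0)/2 × 1.5 = 1135.65
  [1.5→5.5]: (602.0+198.8)/2 × 4 = 1601.6
  [5.5→6.5]: (198.8+150.7)/2 × 1 = 174.75
  [6.5→7.5]: (150.7+114.2)/2 × 1 = 132.45
  Sum = 3044.45 ng/mL·h
IV tail: 114.2/0.277 = 412.274; AUC_iv,0→∞ = 3044.45 + 412.274 = 3456.724 ng/mL·h
Trapezoidal AUC_0→8.75 (buccal film):
  [0→0.25]: (0.0+256.3)/2 × 0.25 = 32.0375
  [0.25→0.75]: (256.3+455.5)/2 × 0.5 = 177.95
  [0.75→1.75]: (455.5+445.6)/2 × 1 = 450.55
  [1.75→5.75]: (445.6+153.6)/2 × 4 = 1198.4
  [5.75→8.75]: (153.6+66.9)/2 × 3 = 330.75
  Sum = 2189.6875 ng/mL·h
buccal film tail: 66.9/0.277 = 241.516; AUC_ev,0→∞ = 2189.6875 + 241.516 = 2431.2035 ng/mL·h
F = (AUC_ev/D_ev)/(AUC_iv/D_iv) = (2431.2035/25)/(3456.724/10) = 97.24814/345.6724 = 0.2813

F = 0.281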